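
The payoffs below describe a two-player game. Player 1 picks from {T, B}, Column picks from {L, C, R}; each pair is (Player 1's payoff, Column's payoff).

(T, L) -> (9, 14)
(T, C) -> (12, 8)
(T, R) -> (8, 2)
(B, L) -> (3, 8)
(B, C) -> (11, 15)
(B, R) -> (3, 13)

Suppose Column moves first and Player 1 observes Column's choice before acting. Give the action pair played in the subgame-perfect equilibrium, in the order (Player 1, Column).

(T, L)

Work backward from Player 1's decision.
- L → Player 1 plays T (best of 9, 3); Column gets 14.
- C → Player 1 plays T (best of 12, 11); Column gets 8.
- R → Player 1 plays T (best of 8, 3); Column gets 2.
Among 14, 8, 2, the best is 14 at L. Subgame-perfect outcome: (T, L) with payoffs (9, 14).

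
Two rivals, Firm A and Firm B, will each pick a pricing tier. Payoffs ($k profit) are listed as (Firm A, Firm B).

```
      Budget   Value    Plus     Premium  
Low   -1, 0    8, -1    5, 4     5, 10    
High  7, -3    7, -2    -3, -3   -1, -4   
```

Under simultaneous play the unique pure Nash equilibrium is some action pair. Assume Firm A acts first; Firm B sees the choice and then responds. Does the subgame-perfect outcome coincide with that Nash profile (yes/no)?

Backward induction with Firm A moving first.
- Low: Firm B compares 0, -1, 4, 10 and picks Premium; Firm A would get 5.
- High: Firm B compares -3, -2, -3, -4 and picks Value; Firm A would get 7.
Among 5, 7, the best is 7 at High. Subgame-perfect outcome: (High, Value) with payoffs (7, -2).
For the simultaneous game, intersect best replies.
Firm A's best replies: Budget→High; Value→Low; Plus→Low; Premium→Low.
Firm B's best replies: Low→Premium; High→Value.
Only (Low, Premium) has each player best-responding; Nash payoffs (5, 10).
Sequential outcome (High, Value) differs from the Nash profile (Low, Premium).

no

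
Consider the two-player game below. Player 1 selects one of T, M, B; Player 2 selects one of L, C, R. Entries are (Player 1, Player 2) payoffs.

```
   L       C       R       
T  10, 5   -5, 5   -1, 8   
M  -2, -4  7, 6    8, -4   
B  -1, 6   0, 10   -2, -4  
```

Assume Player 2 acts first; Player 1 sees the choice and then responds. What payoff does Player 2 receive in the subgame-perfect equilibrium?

Work backward from Player 1's decision.
- L → Player 1 plays T (best of 10, -2, -1); Player 2 gets 5.
- C → Player 1 plays M (best of -5, 7, 0); Player 2 gets 6.
- R → Player 1 plays M (best of -1, 8, -2); Player 2 gets -4.
Maximizing over 5, 6, -4, Player 2 chooses C. Subgame-perfect outcome: (M, C) with payoffs (7, 6).

6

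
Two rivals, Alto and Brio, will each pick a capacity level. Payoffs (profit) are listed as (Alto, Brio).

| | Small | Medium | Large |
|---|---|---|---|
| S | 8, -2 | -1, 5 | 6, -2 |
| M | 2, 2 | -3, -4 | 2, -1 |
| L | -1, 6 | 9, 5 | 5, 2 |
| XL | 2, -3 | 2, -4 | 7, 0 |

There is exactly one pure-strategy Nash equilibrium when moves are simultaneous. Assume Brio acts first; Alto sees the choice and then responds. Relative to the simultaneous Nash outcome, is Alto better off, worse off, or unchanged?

Work backward from Alto's decision.
- Small → Alto plays S (best of 8, 2, -1, 2); Brio gets -2.
- Medium → Alto plays L (best of -1, -3, 9, 2); Brio gets 5.
- Large → Alto plays XL (best of 6, 2, 5, 7); Brio gets 0.
Brio's induced payoffs are -2, 5, 0, so Brio commits to Medium. Subgame-perfect outcome: (L, Medium) with payoffs (9, 5).
For the simultaneous game, intersect best replies.
Alto's best replies: Small→S; Medium→L; Large→XL.
Brio's best replies: S→Medium; M→Small; L→Small; XL→Large.
Only (XL, Large) has each player best-responding; Nash payoffs (7, 0).
Alto earns 9 sequentially versus 7 at the Nash outcome: better off.

better off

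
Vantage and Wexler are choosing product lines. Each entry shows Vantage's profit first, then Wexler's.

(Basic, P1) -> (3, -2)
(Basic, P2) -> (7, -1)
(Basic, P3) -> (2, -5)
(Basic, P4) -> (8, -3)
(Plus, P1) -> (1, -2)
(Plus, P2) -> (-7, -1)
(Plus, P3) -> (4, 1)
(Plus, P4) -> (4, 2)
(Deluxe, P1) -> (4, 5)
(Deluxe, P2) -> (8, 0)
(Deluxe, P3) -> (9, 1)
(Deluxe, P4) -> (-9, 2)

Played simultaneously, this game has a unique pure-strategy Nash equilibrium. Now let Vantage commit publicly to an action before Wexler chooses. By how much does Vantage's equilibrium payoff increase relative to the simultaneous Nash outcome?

3

Wexler best-responds to each possible Vantage move:
- Basic → Wexler plays P2 (best of -2, -1, -5, -3); Vantage gets 7.
- Plus → Wexler plays P4 (best of -2, -1, 1, 2); Vantage gets 4.
- Deluxe → Wexler plays P1 (best of 5, 0, 1, 2); Vantage gets 4.
Maximizing over 7, 4, 4, Vantage chooses Basic. Subgame-perfect outcome: (Basic, P2) with payoffs (7, -1).
Now find the simultaneous Nash equilibrium.
Vantage's best replies: P1→Deluxe; P2→Deluxe; P3→Deluxe; P4→Basic.
Wexler's best replies: Basic→P2; Plus→P4; Deluxe→P1.
The unique mutual best reply is (Deluxe, P1), giving (4, 5).
Vantage's commitment gain: 7 − 4 = 3.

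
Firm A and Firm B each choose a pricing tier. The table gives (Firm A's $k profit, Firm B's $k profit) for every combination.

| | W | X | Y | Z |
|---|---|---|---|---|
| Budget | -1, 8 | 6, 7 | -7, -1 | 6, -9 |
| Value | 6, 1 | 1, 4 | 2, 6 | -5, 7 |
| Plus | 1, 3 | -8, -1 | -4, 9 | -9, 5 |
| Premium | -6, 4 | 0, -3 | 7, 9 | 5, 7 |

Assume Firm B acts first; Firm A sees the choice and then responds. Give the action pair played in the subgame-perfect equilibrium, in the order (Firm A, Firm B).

(Premium, Y)

Solve by backward induction (Firm B leads).
- W: Firm A compares -1, 6, 1, -6 and picks Value; Firm B would get 1.
- X: Firm A compares 6, 1, -8, 0 and picks Budget; Firm B would get 7.
- Y: Firm A compares -7, 2, -4, 7 and picks Premium; Firm B would get 9.
- Z: Firm A compares 6, -5, -9, 5 and picks Budget; Firm B would get -9.
Among 1, 7, 9, -9, the best is 9 at Y. Subgame-perfect outcome: (Premium, Y) with payoffs (7, 9).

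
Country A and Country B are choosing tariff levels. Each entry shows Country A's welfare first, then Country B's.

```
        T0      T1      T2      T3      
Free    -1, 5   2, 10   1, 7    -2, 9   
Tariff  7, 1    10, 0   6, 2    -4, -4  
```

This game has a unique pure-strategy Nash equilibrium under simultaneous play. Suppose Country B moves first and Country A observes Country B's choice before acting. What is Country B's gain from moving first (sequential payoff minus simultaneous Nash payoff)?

Backward induction with Country B moving first.
- T0: BR = Tariff, leader payoff 1.
- T1: BR = Tariff, leader payoff 0.
- T2: BR = Tariff, leader payoff 2.
- T3: BR = Free, leader payoff 9.
Among 1, 0, 2, 9, the best is 9 at T3. Subgame-perfect outcome: (Free, T3) with payoffs (-2, 9).
Now find the simultaneous Nash equilibrium.
Country A's best replies: T0→Tariff; T1→Tariff; T2→Tariff; T3→Free.
Country B's best replies: Free→T1; Tariff→T2.
The unique mutual best reply is (Tariff, T2), giving (6, 2).
Country B's commitment gain: 9 − 2 = 7.

7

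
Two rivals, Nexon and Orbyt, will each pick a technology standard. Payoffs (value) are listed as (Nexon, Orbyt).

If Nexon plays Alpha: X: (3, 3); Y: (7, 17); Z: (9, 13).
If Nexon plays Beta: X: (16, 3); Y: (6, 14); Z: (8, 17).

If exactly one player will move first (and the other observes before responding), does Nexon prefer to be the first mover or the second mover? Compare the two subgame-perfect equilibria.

If Nexon leads: Orbyt's best replies are Alpha→Y, Beta→Z; Nexon's induced payoffs 7, 8; outcome (Beta, Z), payoffs (8, 17).
If Orbyt leads: Nexon's best replies are X→Beta, Y→Alpha, Z→Alpha; Orbyt's induced payoffs 3, 17, 13; outcome (Alpha, Y), payoffs (7, 17).
Nexon gets 8 moving first and 7 moving second, so Nexon prefers to move first.

first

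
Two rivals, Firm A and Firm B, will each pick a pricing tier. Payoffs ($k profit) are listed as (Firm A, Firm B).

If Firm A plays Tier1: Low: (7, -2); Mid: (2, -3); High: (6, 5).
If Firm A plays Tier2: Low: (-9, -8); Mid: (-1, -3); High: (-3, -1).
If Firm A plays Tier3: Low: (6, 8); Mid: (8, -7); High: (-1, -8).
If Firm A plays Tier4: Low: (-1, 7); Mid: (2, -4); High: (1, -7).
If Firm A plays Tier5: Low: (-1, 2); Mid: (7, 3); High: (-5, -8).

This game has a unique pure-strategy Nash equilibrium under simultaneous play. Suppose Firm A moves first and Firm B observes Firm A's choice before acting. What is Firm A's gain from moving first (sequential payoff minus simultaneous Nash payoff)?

Firm B best-responds to each possible Firm A move:
- Tier1: BR = High, leader payoff 6.
- Tier2: BR = High, leader payoff -3.
- Tier3: BR = Low, leader payoff 6.
- Tier4: BR = Low, leader payoff -1.
- Tier5: BR = Mid, leader payoff 7.
Maximizing over 6, -3, 6, -1, 7, Firm A chooses Tier5. Subgame-perfect outcome: (Tier5, Mid) with payoffs (7, 3).
Under simultaneous play:
Firm A's best replies: Low→Tier1; Mid→Tier3; High→Tier1.
Firm B's best replies: Tier1→High; Tier2→High; Tier3→Low; Tier4→Low; Tier5→Mid.
The unique mutual best reply is (Tier1, High), giving (6, 5).
Firm A's commitment gain: 7 − 6 = 1.

1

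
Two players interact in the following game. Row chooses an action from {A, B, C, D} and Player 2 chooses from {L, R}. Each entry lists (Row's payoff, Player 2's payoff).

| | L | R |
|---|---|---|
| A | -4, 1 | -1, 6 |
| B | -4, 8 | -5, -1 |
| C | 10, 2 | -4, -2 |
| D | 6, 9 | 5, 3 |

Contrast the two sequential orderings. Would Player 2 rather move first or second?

first

If Row leads: Player 2's best replies are A→R, B→L, C→L, D→L; Row's induced payoffs -1, -4, 10, 6; outcome (C, L), payoffs (10, 2).
If Player 2 leads: Row's best replies are L→C, R→D; Player 2's induced payoffs 2, 3; outcome (D, R), payoffs (5, 3).
Player 2 gets 3 moving first and 2 moving second, so Player 2 prefers to move first.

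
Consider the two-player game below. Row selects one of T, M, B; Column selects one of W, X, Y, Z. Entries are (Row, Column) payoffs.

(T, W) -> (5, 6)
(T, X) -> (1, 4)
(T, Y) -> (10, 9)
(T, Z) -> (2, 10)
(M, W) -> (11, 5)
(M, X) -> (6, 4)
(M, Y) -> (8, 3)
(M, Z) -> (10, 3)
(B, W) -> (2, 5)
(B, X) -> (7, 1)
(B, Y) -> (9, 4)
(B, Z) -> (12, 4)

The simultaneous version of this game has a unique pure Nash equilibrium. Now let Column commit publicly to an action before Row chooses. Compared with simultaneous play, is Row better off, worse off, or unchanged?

Row best-responds to each possible Column move:
- W → Row plays M (best of 5, 11, 2); Column gets 5.
- X → Row plays B (best of 1, 6, 7); Column gets 1.
- Y → Row plays T (best of 10, 8, 9); Column gets 9.
- Z → Row plays B (best of 2, 10, 12); Column gets 4.
Maximizing over 5, 1, 9, 4, Column chooses Y. Subgame-perfect outcome: (T, Y) with payoffs (10, 9).
Under simultaneous play:
Row's best replies: W→M; X→B; Y→T; Z→B.
Column's best replies: T→Z; M→W; B→W.
The unique mutual best reply is (M, W), giving (11, 5).
Row earns 10 sequentially versus 11 at the Nash outcome: worse off.

worse off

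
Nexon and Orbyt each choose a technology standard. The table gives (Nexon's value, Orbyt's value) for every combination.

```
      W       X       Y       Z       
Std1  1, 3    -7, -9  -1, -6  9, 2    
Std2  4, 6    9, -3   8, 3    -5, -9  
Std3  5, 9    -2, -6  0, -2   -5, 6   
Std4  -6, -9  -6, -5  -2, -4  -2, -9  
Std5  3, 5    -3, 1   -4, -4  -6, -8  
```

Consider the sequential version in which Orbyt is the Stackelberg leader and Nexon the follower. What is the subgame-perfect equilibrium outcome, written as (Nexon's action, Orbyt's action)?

(Std3, W)

Solve by backward induction (Orbyt leads).
- W: Nexon compares 1, 4, 5, -6, 3 and picks Std3; Orbyt would get 9.
- X: Nexon compares -7, 9, -2, -6, -3 and picks Std2; Orbyt would get -3.
- Y: Nexon compares -1, 8, 0, -2, -4 and picks Std2; Orbyt would get 3.
- Z: Nexon compares 9, -5, -5, -2, -6 and picks Std1; Orbyt would get 2.
Orbyt's induced payoffs are 9, -3, 3, 2, so Orbyt commits to W. Subgame-perfect outcome: (Std3, W) with payoffs (5, 9).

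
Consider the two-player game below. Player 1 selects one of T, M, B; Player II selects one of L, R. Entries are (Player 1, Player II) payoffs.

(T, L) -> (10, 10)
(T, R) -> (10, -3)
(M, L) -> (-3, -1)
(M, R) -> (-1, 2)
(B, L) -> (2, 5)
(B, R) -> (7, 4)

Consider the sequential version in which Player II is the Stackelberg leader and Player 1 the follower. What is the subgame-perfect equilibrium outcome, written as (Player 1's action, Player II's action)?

Solve by backward induction (Player II leads).
- L → Player 1 plays T (best of 10, -3, 2); Player II gets 10.
- R → Player 1 plays T (best of 10, -1, 7); Player II gets -3.
Player II's induced payoffs are 10, -3, so Player II commits to L. Subgame-perfect outcome: (T, L) with payoffs (10, 10).

(T, L)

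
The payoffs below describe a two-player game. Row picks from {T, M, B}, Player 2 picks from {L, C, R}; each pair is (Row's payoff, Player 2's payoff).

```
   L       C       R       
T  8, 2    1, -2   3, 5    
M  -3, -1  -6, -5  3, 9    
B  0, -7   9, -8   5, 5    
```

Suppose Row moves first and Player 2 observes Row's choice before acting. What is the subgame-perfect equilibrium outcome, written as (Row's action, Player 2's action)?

(B, R)

Work backward from Player 2's decision.
- T: Player 2 compares 2, -2, 5 and picks R; Row would get 3.
- M: Player 2 compares -1, -5, 9 and picks R; Row would get 3.
- B: Player 2 compares -7, -8, 5 and picks R; Row would get 5.
Row's induced payoffs are 3, 3, 5, so Row commits to B. Subgame-perfect outcome: (B, R) with payoffs (5, 5).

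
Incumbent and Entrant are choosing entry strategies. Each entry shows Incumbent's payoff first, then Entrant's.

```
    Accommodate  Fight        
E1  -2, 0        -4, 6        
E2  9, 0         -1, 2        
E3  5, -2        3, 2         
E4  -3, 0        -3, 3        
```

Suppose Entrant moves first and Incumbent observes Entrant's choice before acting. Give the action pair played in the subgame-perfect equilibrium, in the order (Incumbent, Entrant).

Incumbent best-responds to each possible Entrant move:
- Accommodate: Incumbent compares -2, 9, 5, -3 and picks E2; Entrant would get 0.
- Fight: Incumbent compares -4, -1, 3, -3 and picks E3; Entrant would get 2.
Maximizing over 0, 2, Entrant chooses Fight. Subgame-perfect outcome: (E3, Fight) with payoffs (3, 2).

(E3, Fight)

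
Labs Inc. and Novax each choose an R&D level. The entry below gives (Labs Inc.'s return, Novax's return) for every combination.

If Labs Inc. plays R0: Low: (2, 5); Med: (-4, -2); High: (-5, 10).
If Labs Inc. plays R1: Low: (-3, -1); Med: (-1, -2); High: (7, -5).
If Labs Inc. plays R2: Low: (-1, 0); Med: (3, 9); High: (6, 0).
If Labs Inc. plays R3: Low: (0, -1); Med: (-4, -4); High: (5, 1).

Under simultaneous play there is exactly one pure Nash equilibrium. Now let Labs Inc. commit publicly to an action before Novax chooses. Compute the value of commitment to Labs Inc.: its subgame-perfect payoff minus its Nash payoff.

2

Work backward from Novax's decision.
- R0: Novax compares 5, -2, 10 and picks High; Labs Inc. would get -5.
- R1: Novax compares -1, -2, -5 and picks Low; Labs Inc. would get -3.
- R2: Novax compares 0, 9, 0 and picks Med; Labs Inc. would get 3.
- R3: Novax compares -1, -4, 1 and picks High; Labs Inc. would get 5.
Maximizing over -5, -3, 3, 5, Labs Inc. chooses R3. Subgame-perfect outcome: (R3, High) with payoffs (5, 1).
Now find the simultaneous Nash equilibrium.
Labs Inc.'s best replies: Low→R0; Med→R2; High→R1.
Novax's best replies: R0→High; R1→Low; R2→Med; R3→High.
The unique mutual best reply is (R2, Med), giving (3, 9).
Labs Inc.'s commitment gain: 5 − 3 = 2.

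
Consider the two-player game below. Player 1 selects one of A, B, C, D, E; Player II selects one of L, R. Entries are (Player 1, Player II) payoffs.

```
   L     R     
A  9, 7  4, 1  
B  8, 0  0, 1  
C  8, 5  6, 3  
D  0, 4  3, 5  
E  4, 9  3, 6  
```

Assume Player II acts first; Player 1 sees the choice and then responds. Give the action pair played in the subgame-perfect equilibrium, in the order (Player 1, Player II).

Work backward from Player 1's decision.
- L → Player 1 plays A (best of 9, 8, 8, 0, 4); Player II gets 7.
- R → Player 1 plays C (best of 4, 0, 6, 3, 3); Player II gets 3.
Among 7, 3, the best is 7 at L. Subgame-perfect outcome: (A, L) with payoffs (9, 7).

(A, L)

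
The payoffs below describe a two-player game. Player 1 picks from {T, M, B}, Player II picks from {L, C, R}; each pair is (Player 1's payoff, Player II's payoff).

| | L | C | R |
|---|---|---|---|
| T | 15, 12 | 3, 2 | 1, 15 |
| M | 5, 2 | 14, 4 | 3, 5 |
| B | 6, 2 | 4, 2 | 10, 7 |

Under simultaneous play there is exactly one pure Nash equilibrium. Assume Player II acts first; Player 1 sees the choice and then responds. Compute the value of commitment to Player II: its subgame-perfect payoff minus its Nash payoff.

5

Backward induction with Player II moving first.
- L: Player 1 compares 15, 5, 6 and picks T; Player II would get 12.
- C: Player 1 compares 3, 14, 4 and picks M; Player II would get 4.
- R: Player 1 compares 1, 3, 10 and picks B; Player II would get 7.
Maximizing over 12, 4, 7, Player II chooses L. Subgame-perfect outcome: (T, L) with payoffs (15, 12).
Now find the simultaneous Nash equilibrium.
Player 1's best replies: L→T; C→M; R→B.
Player II's best replies: T→R; M→R; B→R.
Only (B, R) has each player best-responding; Nash payoffs (10, 7).
Player II's commitment gain: 12 − 7 = 5.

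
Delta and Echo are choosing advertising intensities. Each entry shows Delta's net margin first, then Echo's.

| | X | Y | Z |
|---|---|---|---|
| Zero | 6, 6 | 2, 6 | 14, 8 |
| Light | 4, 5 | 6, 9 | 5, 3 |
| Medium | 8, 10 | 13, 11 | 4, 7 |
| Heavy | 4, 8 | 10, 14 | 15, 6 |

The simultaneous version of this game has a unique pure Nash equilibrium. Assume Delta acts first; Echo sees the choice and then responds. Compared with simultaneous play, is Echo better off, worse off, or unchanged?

Backward induction with Delta moving first.
- Zero: BR = Z, leader payoff 14.
- Light: BR = Y, leader payoff 6.
- Medium: BR = Y, leader payoff 13.
- Heavy: BR = Y, leader payoff 10.
Maximizing over 14, 6, 13, 10, Delta chooses Zero. Subgame-perfect outcome: (Zero, Z) with payoffs (14, 8).
Now find the simultaneous Nash equilibrium.
Delta's best replies: X→Medium; Y→Medium; Z→Heavy.
Echo's best replies: Zero→Z; Light→Y; Medium→Y; Heavy→Y.
Only (Medium, Y) has each player best-responding; Nash payoffs (13, 11).
Echo earns 8 sequentially versus 11 at the Nash outcome: worse off.

worse off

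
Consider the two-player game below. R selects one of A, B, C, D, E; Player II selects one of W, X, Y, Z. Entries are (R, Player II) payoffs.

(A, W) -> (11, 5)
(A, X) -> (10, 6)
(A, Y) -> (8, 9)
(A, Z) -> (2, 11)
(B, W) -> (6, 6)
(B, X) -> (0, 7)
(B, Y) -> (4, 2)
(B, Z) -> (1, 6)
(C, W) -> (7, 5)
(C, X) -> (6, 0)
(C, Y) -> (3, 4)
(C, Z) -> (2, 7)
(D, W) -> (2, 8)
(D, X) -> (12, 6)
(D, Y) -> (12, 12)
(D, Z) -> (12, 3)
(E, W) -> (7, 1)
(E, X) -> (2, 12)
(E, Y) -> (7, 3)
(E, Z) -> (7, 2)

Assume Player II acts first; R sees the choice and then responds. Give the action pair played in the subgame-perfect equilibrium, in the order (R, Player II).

(D, Y)

Backward induction with Player II moving first.
- W → R plays A (best of 11, 6, 7, 2, 7); Player II gets 5.
- X → R plays D (best of 10, 0, 6, 12, 2); Player II gets 6.
- Y → R plays D (best of 8, 4, 3, 12, 7); Player II gets 12.
- Z → R plays D (best of 2, 1, 2, 12, 7); Player II gets 3.
Maximizing over 5, 6, 12, 3, Player II chooses Y. Subgame-perfect outcome: (D, Y) with payoffs (12, 12).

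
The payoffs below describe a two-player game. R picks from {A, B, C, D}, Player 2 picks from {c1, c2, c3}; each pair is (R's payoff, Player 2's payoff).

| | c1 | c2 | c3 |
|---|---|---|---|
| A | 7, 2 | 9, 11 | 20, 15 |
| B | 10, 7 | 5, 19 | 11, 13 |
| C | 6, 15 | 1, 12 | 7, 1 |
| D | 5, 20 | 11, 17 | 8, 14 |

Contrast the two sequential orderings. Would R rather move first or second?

first

If R leads: Player 2's best replies are A→c3, B→c2, C→c1, D→c1; R's induced payoffs 20, 5, 6, 5; outcome (A, c3), payoffs (20, 15).
If Player 2 leads: R's best replies are c1→B, c2→D, c3→A; Player 2's induced payoffs 7, 17, 15; outcome (D, c2), payoffs (11, 17).
R gets 20 moving first and 11 moving second, so R prefers to move first.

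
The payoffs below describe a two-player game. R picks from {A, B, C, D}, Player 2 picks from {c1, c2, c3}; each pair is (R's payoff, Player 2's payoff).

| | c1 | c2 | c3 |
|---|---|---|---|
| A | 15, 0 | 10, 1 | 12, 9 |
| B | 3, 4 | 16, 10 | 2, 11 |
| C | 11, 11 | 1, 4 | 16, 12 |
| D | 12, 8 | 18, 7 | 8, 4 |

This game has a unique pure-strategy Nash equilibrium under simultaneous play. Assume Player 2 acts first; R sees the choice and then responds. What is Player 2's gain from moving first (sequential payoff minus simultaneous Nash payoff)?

Work backward from R's decision.
- c1 → R plays A (best of 15, 3, 11, 12); Player 2 gets 0.
- c2 → R plays D (best of 10, 16, 1, 18); Player 2 gets 7.
- c3 → R plays C (best of 12, 2, 16, 8); Player 2 gets 12.
Player 2's induced payoffs are 0, 7, 12, so Player 2 commits to c3. Subgame-perfect outcome: (C, c3) with payoffs (16, 12).
Now find the simultaneous Nash equilibrium.
R's best replies: c1→A; c2→D; c3→C.
Player 2's best replies: A→c3; B→c3; C→c3; D→c1.
Only (C, c3) has each player best-responding; Nash payoffs (16, 12).
Player 2's commitment gain: 12 − 12 = 0.

0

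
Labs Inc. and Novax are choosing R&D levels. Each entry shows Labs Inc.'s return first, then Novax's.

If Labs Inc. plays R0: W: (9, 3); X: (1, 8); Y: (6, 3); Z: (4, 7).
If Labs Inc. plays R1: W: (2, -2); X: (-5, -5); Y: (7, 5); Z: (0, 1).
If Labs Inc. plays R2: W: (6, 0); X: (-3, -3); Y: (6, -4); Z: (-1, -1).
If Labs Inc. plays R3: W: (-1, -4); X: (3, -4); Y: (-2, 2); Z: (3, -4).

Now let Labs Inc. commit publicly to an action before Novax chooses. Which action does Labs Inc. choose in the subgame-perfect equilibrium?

Work backward from Novax's decision.
- R0 → Novax plays X (best of 3, 8, 3, 7); Labs Inc. gets 1.
- R1 → Novax plays Y (best of -2, -5, 5, 1); Labs Inc. gets 7.
- R2 → Novax plays W (best of 0, -3, -4, -1); Labs Inc. gets 6.
- R3 → Novax plays Y (best of -4, -4, 2, -4); Labs Inc. gets -2.
Labs Inc.'s induced payoffs are 1, 7, 6, -2, so Labs Inc. commits to R1. Subgame-perfect outcome: (R1, Y) with payoffs (7, 5).

R1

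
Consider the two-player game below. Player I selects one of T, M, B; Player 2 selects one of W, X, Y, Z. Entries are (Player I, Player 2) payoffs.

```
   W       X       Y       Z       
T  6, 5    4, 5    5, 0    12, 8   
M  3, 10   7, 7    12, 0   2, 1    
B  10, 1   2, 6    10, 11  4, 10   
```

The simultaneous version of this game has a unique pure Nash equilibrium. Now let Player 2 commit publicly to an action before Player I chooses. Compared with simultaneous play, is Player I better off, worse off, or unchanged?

Player I best-responds to each possible Player 2 move:
- W: Player I compares 6, 3, 10 and picks B; Player 2 would get 1.
- X: Player I compares 4, 7, 2 and picks M; Player 2 would get 7.
- Y: Player I compares 5, 12, 10 and picks M; Player 2 would get 0.
- Z: Player I compares 12, 2, 4 and picks T; Player 2 would get 8.
Player 2's induced payoffs are 1, 7, 0, 8, so Player 2 commits to Z. Subgame-perfect outcome: (T, Z) with payoffs (12, 8).
Now find the simultaneous Nash equilibrium.
Player I's best replies: W→B; X→M; Y→M; Z→T.
Player 2's best replies: T→Z; M→W; B→Y.
Only (T, Z) has each player best-responding; Nash payoffs (12, 8).
Player I earns 12 sequentially versus 12 at the Nash outcome: unchanged.

unchanged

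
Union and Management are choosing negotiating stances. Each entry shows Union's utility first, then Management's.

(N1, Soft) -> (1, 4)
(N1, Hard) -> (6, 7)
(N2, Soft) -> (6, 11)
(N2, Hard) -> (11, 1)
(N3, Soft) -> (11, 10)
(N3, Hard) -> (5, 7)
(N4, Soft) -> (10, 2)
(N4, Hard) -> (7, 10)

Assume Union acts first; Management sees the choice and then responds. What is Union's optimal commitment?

N3

Work backward from Management's decision.
- N1 → Management plays Hard (best of 4, 7); Union gets 6.
- N2 → Management plays Soft (best of 11, 1); Union gets 6.
- N3 → Management plays Soft (best of 10, 7); Union gets 11.
- N4 → Management plays Hard (best of 2, 10); Union gets 7.
Maximizing over 6, 6, 11, 7, Union chooses N3. Subgame-perfect outcome: (N3, Soft) with payoffs (11, 10).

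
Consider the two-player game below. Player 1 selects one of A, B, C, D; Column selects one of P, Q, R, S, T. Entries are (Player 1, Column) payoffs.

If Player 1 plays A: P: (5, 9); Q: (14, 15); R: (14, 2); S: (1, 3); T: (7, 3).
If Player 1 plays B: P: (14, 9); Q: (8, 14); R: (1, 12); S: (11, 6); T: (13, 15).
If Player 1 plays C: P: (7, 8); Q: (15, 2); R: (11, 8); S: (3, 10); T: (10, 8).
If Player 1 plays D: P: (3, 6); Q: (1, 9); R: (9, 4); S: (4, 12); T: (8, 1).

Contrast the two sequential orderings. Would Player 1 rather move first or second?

first

If Player 1 leads: Column's best replies are A→Q, B→T, C→S, D→S; Player 1's induced payoffs 14, 13, 3, 4; outcome (A, Q), payoffs (14, 15).
If Column leads: Player 1's best replies are P→B, Q→C, R→A, S→B, T→B; Column's induced payoffs 9, 2, 2, 6, 15; outcome (B, T), payoffs (13, 15).
Player 1 gets 14 moving first and 13 moving second, so Player 1 prefers to move first.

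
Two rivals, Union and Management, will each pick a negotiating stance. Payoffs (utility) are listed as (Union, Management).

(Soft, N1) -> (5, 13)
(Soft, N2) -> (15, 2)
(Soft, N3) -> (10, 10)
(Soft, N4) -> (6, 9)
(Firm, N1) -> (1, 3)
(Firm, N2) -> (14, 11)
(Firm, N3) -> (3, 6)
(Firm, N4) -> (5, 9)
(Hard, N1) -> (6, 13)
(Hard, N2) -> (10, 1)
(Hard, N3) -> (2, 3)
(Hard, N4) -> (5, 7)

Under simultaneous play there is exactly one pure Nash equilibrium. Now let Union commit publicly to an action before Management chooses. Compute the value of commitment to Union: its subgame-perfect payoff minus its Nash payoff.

8

Solve by backward induction (Union leads).
- Soft: BR = N1, leader payoff 5.
- Firm: BR = N2, leader payoff 14.
- Hard: BR = N1, leader payoff 6.
Union's induced payoffs are 5, 14, 6, so Union commits to Firm. Subgame-perfect outcome: (Firm, N2) with payoffs (14, 11).
Now find the simultaneous Nash equilibrium.
Union's best replies: N1→Hard; N2→Soft; N3→Soft; N4→Soft.
Management's best replies: Soft→N1; Firm→N2; Hard→N1.
The unique mutual best reply is (Hard, N1), giving (6, 13).
Union's commitment gain: 14 − 6 = 8.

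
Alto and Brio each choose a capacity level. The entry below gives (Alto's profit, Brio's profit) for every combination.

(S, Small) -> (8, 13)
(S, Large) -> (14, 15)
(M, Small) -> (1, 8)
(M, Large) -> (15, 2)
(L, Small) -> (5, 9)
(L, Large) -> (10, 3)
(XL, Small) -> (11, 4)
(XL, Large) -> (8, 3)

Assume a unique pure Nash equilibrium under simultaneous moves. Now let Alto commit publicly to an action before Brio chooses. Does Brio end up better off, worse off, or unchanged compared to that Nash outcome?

Work backward from Brio's decision.
- S: Brio compares 13, 15 and picks Large; Alto would get 14.
- M: Brio compares 8, 2 and picks Small; Alto would get 1.
- L: Brio compares 9, 3 and picks Small; Alto would get 5.
- XL: Brio compares 4, 3 and picks Small; Alto would get 11.
Among 14, 1, 5, 11, the best is 14 at S. Subgame-perfect outcome: (S, Large) with payoffs (14, 15).
Under simultaneous play:
Alto's best replies: Small→XL; Large→M.
Brio's best replies: S→Large; M→Small; L→Small; XL→Small.
The unique mutual best reply is (XL, Small), giving (11, 4).
Brio earns 15 sequentially versus 4 at the Nash outcome: better off.

better off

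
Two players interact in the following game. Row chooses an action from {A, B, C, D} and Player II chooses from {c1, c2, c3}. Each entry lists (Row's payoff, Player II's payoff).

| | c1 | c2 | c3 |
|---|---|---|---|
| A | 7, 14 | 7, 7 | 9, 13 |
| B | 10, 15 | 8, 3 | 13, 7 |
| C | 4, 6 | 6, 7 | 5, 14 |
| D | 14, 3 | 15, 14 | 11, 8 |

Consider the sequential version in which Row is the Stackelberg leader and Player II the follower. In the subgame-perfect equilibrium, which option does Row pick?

D

Solve by backward induction (Row leads).
- A: Player II compares 14, 7, 13 and picks c1; Row would get 7.
- B: Player II compares 15, 3, 7 and picks c1; Row would get 10.
- C: Player II compares 6, 7, 14 and picks c3; Row would get 5.
- D: Player II compares 3, 14, 8 and picks c2; Row would get 15.
Among 7, 10, 5, 15, the best is 15 at D. Subgame-perfect outcome: (D, c2) with payoffs (15, 14).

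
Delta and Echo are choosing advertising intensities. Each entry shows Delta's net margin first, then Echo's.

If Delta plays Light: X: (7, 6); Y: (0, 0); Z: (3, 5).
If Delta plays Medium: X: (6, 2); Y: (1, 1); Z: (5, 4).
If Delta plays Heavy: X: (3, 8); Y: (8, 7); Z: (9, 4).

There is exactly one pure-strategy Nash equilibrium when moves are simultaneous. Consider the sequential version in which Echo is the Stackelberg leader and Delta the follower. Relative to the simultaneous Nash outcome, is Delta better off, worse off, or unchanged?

better off

Solve by backward induction (Echo leads).
- X: Delta compares 7, 6, 3 and picks Light; Echo would get 6.
- Y: Delta compares 0, 1, 8 and picks Heavy; Echo would get 7.
- Z: Delta compares 3, 5, 9 and picks Heavy; Echo would get 4.
Echo's induced payoffs are 6, 7, 4, so Echo commits to Y. Subgame-perfect outcome: (Heavy, Y) with payoffs (8, 7).
Under simultaneous play:
Delta's best replies: X→Light; Y→Heavy; Z→Heavy.
Echo's best replies: Light→X; Medium→Z; Heavy→X.
Only (Light, X) has each player best-responding; Nash payoffs (7, 6).
Delta earns 8 sequentially versus 7 at the Nash outcome: better off.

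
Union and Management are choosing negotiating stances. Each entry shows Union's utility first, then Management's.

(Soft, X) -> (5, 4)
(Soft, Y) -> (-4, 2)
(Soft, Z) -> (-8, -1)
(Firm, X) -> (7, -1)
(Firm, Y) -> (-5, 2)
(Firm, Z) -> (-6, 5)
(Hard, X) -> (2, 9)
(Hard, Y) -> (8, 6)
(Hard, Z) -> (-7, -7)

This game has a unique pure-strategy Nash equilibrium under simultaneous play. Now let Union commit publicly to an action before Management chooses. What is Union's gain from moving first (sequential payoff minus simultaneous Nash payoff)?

11

Management best-responds to each possible Union move:
- Soft: BR = X, leader payoff 5.
- Firm: BR = Z, leader payoff -6.
- Hard: BR = X, leader payoff 2.
Among 5, -6, 2, the best is 5 at Soft. Subgame-perfect outcome: (Soft, X) with payoffs (5, 4).
Under simultaneous play:
Union's best replies: X→Firm; Y→Hard; Z→Firm.
Management's best replies: Soft→X; Firm→Z; Hard→X.
Only (Firm, Z) has each player best-responding; Nash payoffs (-6, 5).
Union's commitment gain: 5 − -6 = 11.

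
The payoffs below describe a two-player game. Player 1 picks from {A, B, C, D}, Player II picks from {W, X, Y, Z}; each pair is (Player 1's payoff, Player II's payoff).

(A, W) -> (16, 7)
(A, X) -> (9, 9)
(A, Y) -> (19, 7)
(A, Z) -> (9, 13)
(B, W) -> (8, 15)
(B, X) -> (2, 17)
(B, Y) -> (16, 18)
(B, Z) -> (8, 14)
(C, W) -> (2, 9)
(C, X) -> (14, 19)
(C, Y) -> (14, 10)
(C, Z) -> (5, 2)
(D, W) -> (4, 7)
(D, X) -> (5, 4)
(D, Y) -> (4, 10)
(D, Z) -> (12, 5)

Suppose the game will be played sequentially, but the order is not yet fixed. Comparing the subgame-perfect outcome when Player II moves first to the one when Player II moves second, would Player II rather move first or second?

If Player 1 leads: Player II's best replies are A→Z, B→Y, C→X, D→Y; Player 1's induced payoffs 9, 16, 14, 4; outcome (B, Y), payoffs (16, 18).
If Player II leads: Player 1's best replies are W→A, X→C, Y→A, Z→D; Player II's induced payoffs 7, 19, 7, 5; outcome (C, X), payoffs (14, 19).
Player II gets 19 moving first and 18 moving second, so Player II prefers to move first.

first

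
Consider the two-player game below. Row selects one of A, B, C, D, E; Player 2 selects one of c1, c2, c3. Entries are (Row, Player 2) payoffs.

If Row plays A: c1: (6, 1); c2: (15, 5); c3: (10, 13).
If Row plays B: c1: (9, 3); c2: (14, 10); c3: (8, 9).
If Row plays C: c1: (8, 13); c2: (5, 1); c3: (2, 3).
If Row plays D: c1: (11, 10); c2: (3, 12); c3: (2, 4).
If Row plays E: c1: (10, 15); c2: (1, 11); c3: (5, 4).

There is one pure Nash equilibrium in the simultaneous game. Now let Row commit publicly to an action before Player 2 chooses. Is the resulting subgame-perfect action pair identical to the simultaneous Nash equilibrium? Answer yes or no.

Solve by backward induction (Row leads).
- A → Player 2 plays c3 (best of 1, 5, 13); Row gets 10.
- B → Player 2 plays c2 (best of 3, 10, 9); Row gets 14.
- C → Player 2 plays c1 (best of 13, 1, 3); Row gets 8.
- D → Player 2 plays c2 (best of 10, 12, 4); Row gets 3.
- E → Player 2 plays c1 (best of 15, 11, 4); Row gets 10.
Among 10, 14, 8, 3, 10, the best is 14 at B. Subgame-perfect outcome: (B, c2) with payoffs (14, 10).
For the simultaneous game, intersect best replies.
Row's best replies: c1→D; c2→A; c3→A.
Player 2's best replies: A→c3; B→c2; C→c1; D→c2; E→c1.
Only (A, c3) has each player best-responding; Nash payoffs (10, 13).
Sequential outcome (B, c2) differs from the Nash profile (A, c3).

no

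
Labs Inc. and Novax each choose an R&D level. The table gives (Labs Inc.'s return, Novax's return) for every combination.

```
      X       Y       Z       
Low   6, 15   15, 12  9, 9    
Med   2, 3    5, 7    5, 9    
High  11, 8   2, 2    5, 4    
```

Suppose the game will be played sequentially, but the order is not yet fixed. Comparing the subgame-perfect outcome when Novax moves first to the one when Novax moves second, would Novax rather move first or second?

If Labs Inc. leads: Novax's best replies are Low→X, Med→Z, High→X; Labs Inc.'s induced payoffs 6, 5, 11; outcome (High, X), payoffs (11, 8).
If Novax leads: Labs Inc.'s best replies are X→High, Y→Low, Z→Low; Novax's induced payoffs 8, 12, 9; outcome (Low, Y), payoffs (15, 12).
Novax gets 12 moving first and 8 moving second, so Novax prefers to move first.

first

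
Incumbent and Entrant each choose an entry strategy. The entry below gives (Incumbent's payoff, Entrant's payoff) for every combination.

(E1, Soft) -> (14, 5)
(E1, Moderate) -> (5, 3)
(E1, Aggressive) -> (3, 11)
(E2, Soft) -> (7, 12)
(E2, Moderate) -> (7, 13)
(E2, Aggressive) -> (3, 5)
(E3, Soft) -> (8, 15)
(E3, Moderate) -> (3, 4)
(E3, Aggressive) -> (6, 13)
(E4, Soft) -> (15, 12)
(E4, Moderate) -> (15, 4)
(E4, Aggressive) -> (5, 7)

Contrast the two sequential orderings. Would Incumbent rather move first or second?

If Incumbent leads: Entrant's best replies are E1→Aggressive, E2→Moderate, E3→Soft, E4→Soft; Incumbent's induced payoffs 3, 7, 8, 15; outcome (E4, Soft), payoffs (15, 12).
If Entrant leads: Incumbent's best replies are Soft→E4, Moderate→E4, Aggressive→E3; Entrant's induced payoffs 12, 4, 13; outcome (E3, Aggressive), payoffs (6, 13).
Incumbent gets 15 moving first and 6 moving second, so Incumbent prefers to move first.

first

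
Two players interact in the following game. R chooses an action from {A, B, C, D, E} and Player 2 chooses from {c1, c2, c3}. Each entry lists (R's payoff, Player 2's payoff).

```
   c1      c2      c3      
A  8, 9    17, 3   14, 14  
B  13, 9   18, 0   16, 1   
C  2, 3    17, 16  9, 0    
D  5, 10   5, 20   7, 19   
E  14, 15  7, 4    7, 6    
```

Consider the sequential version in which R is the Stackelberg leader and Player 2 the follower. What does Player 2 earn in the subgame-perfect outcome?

Player 2 best-responds to each possible R move:
- A → Player 2 plays c3 (best of 9, 3, 14); R gets 14.
- B → Player 2 plays c1 (best of 9, 0, 1); R gets 13.
- C → Player 2 plays c2 (best of 3, 16, 0); R gets 17.
- D → Player 2 plays c2 (best of 10, 20, 19); R gets 5.
- E → Player 2 plays c1 (best of 15, 4, 6); R gets 14.
R's induced payoffs are 14, 13, 17, 5, 14, so R commits to C. Subgame-perfect outcome: (C, c2) with payoffs (17, 16).

16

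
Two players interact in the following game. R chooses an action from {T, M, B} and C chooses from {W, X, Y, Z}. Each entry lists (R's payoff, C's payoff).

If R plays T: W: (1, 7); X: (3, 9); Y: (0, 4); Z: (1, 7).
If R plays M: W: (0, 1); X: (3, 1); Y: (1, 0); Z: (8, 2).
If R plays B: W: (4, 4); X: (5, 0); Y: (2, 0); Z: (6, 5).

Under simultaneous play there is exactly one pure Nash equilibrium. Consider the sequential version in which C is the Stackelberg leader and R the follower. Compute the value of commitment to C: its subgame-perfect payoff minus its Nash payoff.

2

R best-responds to each possible C move:
- W: R compares 1, 0, 4 and picks B; C would get 4.
- X: R compares 3, 3, 5 and picks B; C would get 0.
- Y: R compares 0, 1, 2 and picks B; C would get 0.
- Z: R compares 1, 8, 6 and picks M; C would get 2.
Among 4, 0, 0, 2, the best is 4 at W. Subgame-perfect outcome: (B, W) with payoffs (4, 4).
Under simultaneous play:
R's best replies: W→B; X→B; Y→B; Z→M.
C's best replies: T→X; M→Z; B→Z.
The unique mutual best reply is (M, Z), giving (8, 2).
C's commitment gain: 4 − 2 = 2.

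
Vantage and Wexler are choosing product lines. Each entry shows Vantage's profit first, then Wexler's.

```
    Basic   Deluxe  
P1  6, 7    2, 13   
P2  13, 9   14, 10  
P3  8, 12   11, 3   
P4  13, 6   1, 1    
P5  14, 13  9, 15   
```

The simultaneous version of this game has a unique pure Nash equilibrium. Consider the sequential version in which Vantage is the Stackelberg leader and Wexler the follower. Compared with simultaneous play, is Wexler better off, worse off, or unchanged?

unchanged

Backward induction with Vantage moving first.
- P1: Wexler compares 7, 13 and picks Deluxe; Vantage would get 2.
- P2: Wexler compares 9, 10 and picks Deluxe; Vantage would get 14.
- P3: Wexler compares 12, 3 and picks Basic; Vantage would get 8.
- P4: Wexler compares 6, 1 and picks Basic; Vantage would get 13.
- P5: Wexler compares 13, 15 and picks Deluxe; Vantage would get 9.
Vantage's induced payoffs are 2, 14, 8, 13, 9, so Vantage commits to P2. Subgame-perfect outcome: (P2, Deluxe) with payoffs (14, 10).
Under simultaneous play:
Vantage's best replies: Basic→P5; Deluxe→P2.
Wexler's best replies: P1→Deluxe; P2→Deluxe; P3→Basic; P4→Basic; P5→Deluxe.
Only (P2, Deluxe) has each player best-responding; Nash payoffs (14, 10).
Wexler earns 10 sequentially versus 10 at the Nash outcome: unchanged.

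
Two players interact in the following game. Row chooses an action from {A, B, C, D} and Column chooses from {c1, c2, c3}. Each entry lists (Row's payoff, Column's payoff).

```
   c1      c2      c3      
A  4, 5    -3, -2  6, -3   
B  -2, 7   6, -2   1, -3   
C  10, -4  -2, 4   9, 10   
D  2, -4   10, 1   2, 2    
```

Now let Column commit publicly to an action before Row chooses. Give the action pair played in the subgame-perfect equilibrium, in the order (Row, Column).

Solve by backward induction (Column leads).
- c1: BR = C, leader payoff -4.
- c2: BR = D, leader payoff 1.
- c3: BR = C, leader payoff 10.
Among -4, 1, 10, the best is 10 at c3. Subgame-perfect outcome: (C, c3) with payoffs (9, 10).

(C, c3)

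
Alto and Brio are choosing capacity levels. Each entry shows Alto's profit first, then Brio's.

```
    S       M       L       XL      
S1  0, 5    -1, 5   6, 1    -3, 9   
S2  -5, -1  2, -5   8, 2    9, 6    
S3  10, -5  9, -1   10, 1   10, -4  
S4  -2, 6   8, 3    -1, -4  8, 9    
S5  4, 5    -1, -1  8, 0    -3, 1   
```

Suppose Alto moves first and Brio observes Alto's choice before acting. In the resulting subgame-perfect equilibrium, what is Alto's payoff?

10

Brio best-responds to each possible Alto move:
- S1: BR = XL, leader payoff -3.
- S2: BR = XL, leader payoff 9.
- S3: BR = L, leader payoff 10.
- S4: BR = XL, leader payoff 8.
- S5: BR = S, leader payoff 4.
Maximizing over -3, 9, 10, 8, 4, Alto chooses S3. Subgame-perfect outcome: (S3, L) with payoffs (10, 1).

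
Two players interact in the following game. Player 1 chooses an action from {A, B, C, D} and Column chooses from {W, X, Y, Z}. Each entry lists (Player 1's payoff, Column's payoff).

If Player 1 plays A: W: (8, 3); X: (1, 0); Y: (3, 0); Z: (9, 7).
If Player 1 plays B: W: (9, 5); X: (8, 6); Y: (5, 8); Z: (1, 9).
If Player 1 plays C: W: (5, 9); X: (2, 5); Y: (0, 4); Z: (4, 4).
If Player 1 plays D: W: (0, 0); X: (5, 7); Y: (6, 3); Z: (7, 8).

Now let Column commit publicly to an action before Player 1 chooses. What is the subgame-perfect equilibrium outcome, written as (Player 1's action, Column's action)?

Work backward from Player 1's decision.
- W: BR = B, leader payoff 5.
- X: BR = B, leader payoff 6.
- Y: BR = D, leader payoff 3.
- Z: BR = A, leader payoff 7.
Among 5, 6, 3, 7, the best is 7 at Z. Subgame-perfect outcome: (A, Z) with payoffs (9, 7).

(A, Z)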